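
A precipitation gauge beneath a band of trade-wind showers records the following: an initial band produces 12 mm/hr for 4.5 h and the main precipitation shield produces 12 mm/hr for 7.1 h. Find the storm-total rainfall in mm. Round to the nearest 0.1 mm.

total ≈ 139.2 mm

Total = Σ Rᵢ Δtᵢ = 12 × 4.5 + 12 × 7.1
      = 54 + 85.2 = 139.2 mm.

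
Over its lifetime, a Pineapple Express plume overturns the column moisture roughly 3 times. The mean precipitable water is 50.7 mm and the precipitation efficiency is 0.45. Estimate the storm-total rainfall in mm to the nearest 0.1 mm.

Each cycle deposits ε × PW = 0.45 × 50.7 = 22.815 mm.
Over 3 cycles: 3 × 22.815 = 68.4 mm.

rainfall ≈ 68.4 mm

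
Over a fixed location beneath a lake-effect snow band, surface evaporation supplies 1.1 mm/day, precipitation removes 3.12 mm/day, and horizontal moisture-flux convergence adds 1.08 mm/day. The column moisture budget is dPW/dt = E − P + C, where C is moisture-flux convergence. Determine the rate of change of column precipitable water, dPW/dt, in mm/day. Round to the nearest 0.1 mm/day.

dPW/dt ≈ -0.9 mm/day

dPW/dt = E − P + C = 1.1 − 3.12 + (1.08) = -0.9 mm/day.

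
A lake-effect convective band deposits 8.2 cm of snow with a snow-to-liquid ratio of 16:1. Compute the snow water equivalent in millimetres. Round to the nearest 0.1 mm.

SWE = snow depth / ratio = 8.2 cm / 16 = 0.512 cm = 5.1 mm.

SWE ≈ 5.1 mm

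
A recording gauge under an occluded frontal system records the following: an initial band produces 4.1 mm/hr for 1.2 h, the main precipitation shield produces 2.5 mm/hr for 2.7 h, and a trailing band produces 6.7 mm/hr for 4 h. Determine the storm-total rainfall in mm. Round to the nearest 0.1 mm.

Total = Σ Rᵢ Δtᵢ = 4.1 × 1.2 + 2.5 × 2.7 + 6.7 × 4
      = 4.92 + 6.75 + 26.8 = 38.5 mm.

total ≈ 38.5 mm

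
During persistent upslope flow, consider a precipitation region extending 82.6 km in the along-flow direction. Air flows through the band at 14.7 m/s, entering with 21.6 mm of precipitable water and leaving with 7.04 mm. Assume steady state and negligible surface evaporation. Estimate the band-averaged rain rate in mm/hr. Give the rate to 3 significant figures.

Column moisture flux per unit crosswind length is F = V × PW.
Inflow: F_in = 14.7 × 21.6 = 317.52 mm·m/s
Outflow: F_out = 14.7 × 7.04 = 103.488 mm·m/s
Steady-state rate R = (F_in − F_out)/L = (317.52 − 103.488) / 82600 m = 2.591e-03 mm/s.
R = 2.591e-03 × 3600 = 9.33 mm/hr.

R ≈ 9.33 mm/hr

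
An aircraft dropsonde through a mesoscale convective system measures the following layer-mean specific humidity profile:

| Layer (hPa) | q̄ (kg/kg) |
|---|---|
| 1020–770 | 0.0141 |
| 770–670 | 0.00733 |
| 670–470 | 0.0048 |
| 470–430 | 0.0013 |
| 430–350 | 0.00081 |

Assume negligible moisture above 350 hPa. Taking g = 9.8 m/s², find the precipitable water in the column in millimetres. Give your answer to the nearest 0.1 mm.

PW ≈ 54.4 mm

Precipitable water is the column-integrated vapour mass per unit area: PW = (1/g) Σ q̄ Δp, with q in kg/kg and Δp in Pa (1 kg/m² of water = 1 mm).
Layer 1020–770 hPa: Δp = 250 hPa = 25000 Pa, q̄ = 0.0141 kg/kg → 0.0141 × 25000 / 9.8 = 35.97 mm
Layer 770–670 hPa: Δp = 100 hPa = 10000 Pa, q̄ = 0.00733 kg/kg → 0.00733 × 10000 / 9.8 = 7.48 mm
Layer 670–470 hPa: Δp = 200 hPa = 20000 Pa, q̄ = 0.0048 kg/kg → 0.0048 × 20000 / 9.8 = 9.80 mm
Layer 470–430 hPa: Δp = 40 hPa = 4000 Pa, q̄ = 0.0013 kg/kg → 0.0013 × 4000 / 9.8 = 0.53 mm
Layer 430–350 hPa: Δp = 80 hPa = 8000 Pa, q̄ = 0.00081 kg/kg → 0.00081 × 8000 / 9.8 = 0.66 mm
PW = 35.97 + 7.48 + 9.80 + 0.53 + 0.66 = 54.44 ≈ 54.4 mm.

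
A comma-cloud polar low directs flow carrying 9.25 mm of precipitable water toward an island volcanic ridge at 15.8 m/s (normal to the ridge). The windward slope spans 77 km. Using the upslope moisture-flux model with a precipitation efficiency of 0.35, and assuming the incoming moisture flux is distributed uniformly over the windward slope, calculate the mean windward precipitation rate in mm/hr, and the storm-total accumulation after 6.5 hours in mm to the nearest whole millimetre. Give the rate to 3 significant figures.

Incoming column moisture flux per unit ridge length: F = V × PW = 15.8 × 9.25 = 146.15 mm·m/s.
Spread over the 77 km slope with efficiency ε = 0.35: R = ε·F/W = 0.35 × 146.15 / 77000 m = 6.643e-04 mm/s.
R = 6.643e-04 × 3600 = 2.39 mm/hr.
Over 6.5 h: total = 2.39 × 6.5 = 15.535 ≈ 16 mm.

R ≈ 2.39 mm/hr; total ≈ 16 mm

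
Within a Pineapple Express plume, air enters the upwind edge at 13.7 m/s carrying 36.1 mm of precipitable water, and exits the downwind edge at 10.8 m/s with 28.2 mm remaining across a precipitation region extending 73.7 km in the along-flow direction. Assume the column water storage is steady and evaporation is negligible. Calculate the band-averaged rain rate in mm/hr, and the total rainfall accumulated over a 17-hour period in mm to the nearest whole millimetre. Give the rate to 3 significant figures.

R ≈ 9.28 mm/hr; total ≈ 158 mm

Column moisture flux per unit crosswind length is F = V × PW.
Inflow: F_in = 13.7 × 36.1 = 494.57 mm·m/s
Outflow: F_out = 10.8 × 28.2 = 304.56 mm·m/s
Steady-state rate R = (F_in − F_out)/L = (494.57 − 304.56) / 73700 m = 2.578e-03 mm/s.
R = 2.578e-03 × 3600 = 9.28 mm/hr.
Over 17 h: total = 9.28 × 17 = 157.76 ≈ 158 mm.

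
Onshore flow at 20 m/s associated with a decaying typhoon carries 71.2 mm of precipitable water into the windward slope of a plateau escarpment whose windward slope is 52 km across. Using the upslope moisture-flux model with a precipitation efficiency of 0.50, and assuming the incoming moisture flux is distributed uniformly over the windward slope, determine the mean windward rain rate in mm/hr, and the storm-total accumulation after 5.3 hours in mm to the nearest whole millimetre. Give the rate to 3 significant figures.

R ≈ 49.3 mm/hr; total ≈ 261 mm

Incoming column moisture flux per unit ridge length: F = V × PW = 20 × 71.2 = 1424 mm·m/s.
Spread over the 52 km slope with efficiency ε = 0.50: R = ε·F/W = 0.50 × 1424 / 52000 m = 1.369e-02 mm/s.
R = 1.369e-02 × 3600 = 49.3 mm/hr.
Over 5.3 h: total = 49.3 × 5.3 = 261.29 ≈ 261 mm.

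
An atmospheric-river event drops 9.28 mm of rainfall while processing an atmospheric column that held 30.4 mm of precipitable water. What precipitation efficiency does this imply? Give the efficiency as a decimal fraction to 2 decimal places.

ε ≈ 0.31

ε = rainfall / PW = 9.28 / 30.4 = 0.31.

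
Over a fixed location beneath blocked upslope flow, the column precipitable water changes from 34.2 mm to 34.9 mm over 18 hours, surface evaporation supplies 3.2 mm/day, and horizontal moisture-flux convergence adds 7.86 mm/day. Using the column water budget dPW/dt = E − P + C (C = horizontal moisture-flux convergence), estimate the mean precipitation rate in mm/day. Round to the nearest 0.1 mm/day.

P ≈ 10.1 mm/day

dPW/dt = (34.9 − 34.2) mm / (18/24 day) = +0.933 mm/day.
P = E + C − dPW/dt = 3.2 + (7.86) − (+0.933) = 10.1 mm/day.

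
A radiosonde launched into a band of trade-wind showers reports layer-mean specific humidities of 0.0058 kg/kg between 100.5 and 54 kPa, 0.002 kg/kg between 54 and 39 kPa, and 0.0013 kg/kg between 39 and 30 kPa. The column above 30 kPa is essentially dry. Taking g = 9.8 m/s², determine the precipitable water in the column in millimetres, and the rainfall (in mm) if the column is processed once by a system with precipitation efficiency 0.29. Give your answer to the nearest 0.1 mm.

Precipitable water is the column-integrated vapour mass per unit area: PW = (1/g) Σ q̄ Δp, with q in kg/kg and Δp in Pa (1 kg/m² of water = 1 mm).
Layer 100.5–54 kPa: Δp = 465 hPa = 46500 Pa, q̄ = 0.0058 kg/kg → 0.0058 × 46500 / 9.8 = 27.52 mm
Layer 54–39 kPa: Δp = 150 hPa = 15000 Pa, q̄ = 0.002 kg/kg → 0.002 × 15000 / 9.8 = 3.06 mm
Layer 39–30 kPa: Δp = 90 hPa = 9000 Pa, q̄ = 0.0013 kg/kg → 0.0013 × 9000 / 9.8 = 1.19 mm
PW = 27.52 + 3.06 + 1.19 = 31.77 ≈ 31.8 mm.
Rainfall = ε × PW = 0.29 × 31.8 = 9.2 mm.

PW ≈ 31.8 mm; rainfall ≈ 9.2 mm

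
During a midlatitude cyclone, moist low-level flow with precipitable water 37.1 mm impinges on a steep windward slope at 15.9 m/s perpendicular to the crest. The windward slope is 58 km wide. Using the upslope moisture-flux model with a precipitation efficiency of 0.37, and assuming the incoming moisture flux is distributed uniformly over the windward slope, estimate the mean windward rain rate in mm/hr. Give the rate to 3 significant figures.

Incoming column moisture flux per unit ridge length: F = V × PW = 15.9 × 37.1 = 589.89 mm·m/s.
Spread over the 58 km slope with efficiency ε = 0.37: R = ε·F/W = 0.37 × 589.89 / 58000 m = 3.763e-03 mm/s.
R = 3.763e-03 × 3600 = 13.5 mm/hr.

R ≈ 13.5 mm/hr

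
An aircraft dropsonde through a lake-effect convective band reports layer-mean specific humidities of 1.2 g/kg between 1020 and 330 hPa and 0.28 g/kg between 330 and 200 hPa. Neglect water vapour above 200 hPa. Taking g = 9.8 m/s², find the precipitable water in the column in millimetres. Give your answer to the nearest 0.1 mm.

Precipitable water is the column-integrated vapour mass per unit area: PW = (1/g) Σ q̄ Δp, with q in kg/kg and Δp in Pa (1 kg/m² of water = 1 mm).
Layer 1020–330 hPa: Δp = 690 hPa = 69000 Pa, q̄ = 0.0012 kg/kg → 0.0012 × 69000 / 9.8 = 8.45 mm
Layer 330–200 hPa: Δp = 130 hPa = 13000 Pa, q̄ = 0.00028 kg/kg → 0.00028 × 13000 / 9.8 = 0.37 mm
PW = 8.45 + 0.37 = 8.82 ≈ 8.8 mm.

PW ≈ 8.8 mm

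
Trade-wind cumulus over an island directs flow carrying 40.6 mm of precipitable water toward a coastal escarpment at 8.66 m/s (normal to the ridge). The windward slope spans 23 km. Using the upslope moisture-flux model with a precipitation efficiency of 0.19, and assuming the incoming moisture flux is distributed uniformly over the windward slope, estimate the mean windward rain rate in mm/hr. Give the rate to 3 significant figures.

R ≈ 10.5 mm/hr

Incoming column moisture flux per unit ridge length: F = V × PW = 8.66 × 40.6 = 351.596 mm·m/s.
Spread over the 23 km slope with efficiency ε = 0.19: R = ε·F/W = 0.19 × 351.596 / 23000 m = 2.904e-03 mm/s.
R = 2.904e-03 × 3600 = 10.5 mm/hr.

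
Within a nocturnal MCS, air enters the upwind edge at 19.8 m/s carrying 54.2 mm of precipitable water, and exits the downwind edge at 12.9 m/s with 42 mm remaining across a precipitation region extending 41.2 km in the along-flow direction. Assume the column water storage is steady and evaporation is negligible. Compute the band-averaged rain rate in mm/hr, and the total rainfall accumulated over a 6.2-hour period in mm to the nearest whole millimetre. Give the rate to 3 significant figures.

R ≈ 46.4 mm/hr; total ≈ 288 mm

Column moisture flux per unit crosswind length is F = V × PW.
Inflow: F_in = 19.8 × 54.2 = 1073.16 mm·m/s
Outflow: F_out = 12.9 × 42 = 541.8 mm·m/s
Steady-state rate R = (F_in − F_out)/L = (1073.16 − 541.8) / 41200 m = 1.290e-02 mm/s.
R = 1.290e-02 × 3600 = 46.4 mm/hr.
Over 6.2 h: total = 46.4 × 6.2 = 287.68 ≈ 288 mm.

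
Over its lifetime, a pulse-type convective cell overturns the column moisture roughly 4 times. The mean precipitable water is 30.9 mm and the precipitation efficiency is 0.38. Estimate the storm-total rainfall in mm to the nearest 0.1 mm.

Each cycle deposits ε × PW = 0.38 × 30.9 = 11.742 mm.
Over 4 cycles: 4 × 11.742 = 47.0 mm.

rainfall ≈ 47.0 mm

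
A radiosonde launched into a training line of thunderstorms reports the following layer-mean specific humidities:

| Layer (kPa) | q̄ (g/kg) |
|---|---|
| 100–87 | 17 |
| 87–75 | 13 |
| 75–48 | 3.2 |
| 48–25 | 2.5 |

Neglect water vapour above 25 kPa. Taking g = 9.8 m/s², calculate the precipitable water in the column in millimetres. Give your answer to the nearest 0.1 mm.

Precipitable water is the column-integrated vapour mass per unit area: PW = (1/g) Σ q̄ Δp, with q in kg/kg and Δp in Pa (1 kg/m² of water = 1 mm).
Layer 100–87 kPa: Δp = 130 hPa = 13000 Pa, q̄ = 0.017 kg/kg → 0.017 × 13000 / 9.8 = 22.55 mm
Layer 87–75 kPa: Δp = 120 hPa = 12000 Pa, q̄ = 0.013 kg/kg → 0.013 × 12000 / 9.8 = 15.92 mm
Layer 75–48 kPa: Δp = 270 hPa = 27000 Pa, q̄ = 0.0032 kg/kg → 0.0032 × 27000 / 9.8 = 8.82 mm
Layer 48–25 kPa: Δp = 230 hPa = 23000 Pa, q̄ = 0.0025 kg/kg → 0.0025 × 23000 / 9.8 = 5.87 mm
PW = 22.55 + 15.92 + 8.82 + 5.87 = 53.16 ≈ 53.2 mm.

PW ≈ 53.2 mm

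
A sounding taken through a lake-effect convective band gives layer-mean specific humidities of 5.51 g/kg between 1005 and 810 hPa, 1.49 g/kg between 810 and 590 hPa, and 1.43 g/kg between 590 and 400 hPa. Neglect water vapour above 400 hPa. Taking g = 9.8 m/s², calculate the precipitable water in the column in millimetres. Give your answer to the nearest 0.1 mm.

PW ≈ 17.1 mm

Precipitable water is the column-integrated vapour mass per unit area: PW = (1/g) Σ q̄ Δp, with q in kg/kg and Δp in Pa (1 kg/m² of water = 1 mm).
Layer 1005–810 hPa: Δp = 195 hPa = 19500 Pa, q̄ = 0.00551 kg/kg → 0.00551 × 19500 / 9.8 = 10.96 mm
Layer 810–590 hPa: Δp = 220 hPa = 22000 Pa, q̄ = 0.00149 kg/kg → 0.00149 × 22000 / 9.8 = 3.34 mm
Layer 590–400 hPa: Δp = 190 hPa = 19000 Pa, q̄ = 0.00143 kg/kg → 0.00143 × 19000 / 9.8 = 2.77 mm
PW = 10.96 + 3.34 + 2.77 = 17.07 ≈ 17.1 mm.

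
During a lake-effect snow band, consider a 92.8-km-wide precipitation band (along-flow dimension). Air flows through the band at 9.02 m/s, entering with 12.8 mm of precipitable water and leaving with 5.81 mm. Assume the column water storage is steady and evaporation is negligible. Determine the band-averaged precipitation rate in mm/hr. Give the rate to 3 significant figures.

R ≈ 2.45 mm/hr

Column moisture flux per unit crosswind length is F = V × PW.
Inflow: F_in = 9.02 × 12.8 = 115.456 mm·m/s
Outflow: F_out = 9.02 × 5.81 = 52.4062 mm·m/s
Steady-state rate R = (F_in − F_out)/L = (115.456 − 52.4062) / 92800 m = 6.794e-04 mm/s.
R = 6.794e-04 × 3600 = 2.45 mm/hr.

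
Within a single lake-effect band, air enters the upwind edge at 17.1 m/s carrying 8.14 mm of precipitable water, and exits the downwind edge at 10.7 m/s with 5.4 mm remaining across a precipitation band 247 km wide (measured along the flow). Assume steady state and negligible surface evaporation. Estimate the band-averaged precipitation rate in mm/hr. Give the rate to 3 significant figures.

Column moisture flux per unit crosswind length is F = V × PW.
Inflow: F_in = 17.1 × 8.14 = 139.194 mm·m/s
Outflow: F_out = 10.7 × 5.4 = 57.78 mm·m/s
Steady-state rate R = (F_in − F_out)/L = (139.194 − 57.78) / 247000 m = 3.296e-04 mm/s.
R = 3.296e-04 × 3600 = 1.19 mm/hr.

R ≈ 1.19 mm/hr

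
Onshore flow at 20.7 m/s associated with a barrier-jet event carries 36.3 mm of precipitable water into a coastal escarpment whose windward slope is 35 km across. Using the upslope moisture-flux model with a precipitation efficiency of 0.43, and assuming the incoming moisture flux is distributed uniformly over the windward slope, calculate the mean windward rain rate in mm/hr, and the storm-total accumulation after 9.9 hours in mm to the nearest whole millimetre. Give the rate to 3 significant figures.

Incoming column moisture flux per unit ridge length: F = V × PW = 20.7 × 36.3 = 751.41 mm·m/s.
Spread over the 35 km slope with efficiency ε = 0.43: R = ε·F/W = 0.43 × 751.41 / 35000 m = 9.232e-03 mm/s.
R = 9.232e-03 × 3600 = 33.2 mm/hr.
Over 9.9 h: total = 33.2 × 9.9 = 328.68 ≈ 329 mm.

R ≈ 33.2 mm/hr; total ≈ 329 mm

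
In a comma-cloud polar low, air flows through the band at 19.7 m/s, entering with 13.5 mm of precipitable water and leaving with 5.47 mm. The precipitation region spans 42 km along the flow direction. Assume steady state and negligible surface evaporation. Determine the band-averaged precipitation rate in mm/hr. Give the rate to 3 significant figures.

R ≈ 13.6 mm/hr

Column moisture flux per unit crosswind length is F = V × PW.
Inflow: F_in = 19.7 × 13.5 = 265.95 mm·m/s
Outflow: F_out = 19.7 × 5.47 = 107.759 mm·m/s
Steady-state rate R = (F_in − F_out)/L = (265.95 − 107.759) / 42000 m = 3.766e-03 mm/s.
R = 3.766e-03 × 3600 = 13.6 mm/hr.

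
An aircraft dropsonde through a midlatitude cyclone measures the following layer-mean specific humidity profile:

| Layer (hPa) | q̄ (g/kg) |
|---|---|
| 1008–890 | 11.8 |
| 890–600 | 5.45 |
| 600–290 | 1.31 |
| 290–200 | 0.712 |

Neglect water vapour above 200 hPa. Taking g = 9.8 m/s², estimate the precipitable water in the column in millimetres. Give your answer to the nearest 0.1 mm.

Precipitable water is the column-integrated vapour mass per unit area: PW = (1/g) Σ q̄ Δp, with q in kg/kg and Δp in Pa (1 kg/m² of water = 1 mm).
Layer 1008–890 hPa: Δp = 118 hPa = 11800 Pa, q̄ = 0.0118 kg/kg → 0.0118 × 11800 / 9.8 = 14.21 mm
Layer 890–600 hPa: Δp = 290 hPa = 29000 Pa, q̄ = 0.00545 kg/kg → 0.00545 × 29000 / 9.8 = 16.13 mm
Layer 600–290 hPa: Δp = 310 hPa = 31000 Pa, q̄ = 0.00131 kg/kg → 0.00131 × 31000 / 9.8 = 4.14 mm
Layer 290–200 hPa: Δp = 90 hPa = 9000 Pa, q̄ = 0.000712 kg/kg → 0.000712 × 9000 / 9.8 = 0.65 mm
PW = 14.21 + 16.13 + 4.14 + 0.65 = 35.13 ≈ 35.1 mm.

PW ≈ 35.1 mm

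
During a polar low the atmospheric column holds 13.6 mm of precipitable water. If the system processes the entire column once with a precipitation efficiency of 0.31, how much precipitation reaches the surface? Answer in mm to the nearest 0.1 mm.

precipitation ≈ 4.2 mm

Precipitation = ε × PW = 0.31 × 13.6 = 4.2 mm.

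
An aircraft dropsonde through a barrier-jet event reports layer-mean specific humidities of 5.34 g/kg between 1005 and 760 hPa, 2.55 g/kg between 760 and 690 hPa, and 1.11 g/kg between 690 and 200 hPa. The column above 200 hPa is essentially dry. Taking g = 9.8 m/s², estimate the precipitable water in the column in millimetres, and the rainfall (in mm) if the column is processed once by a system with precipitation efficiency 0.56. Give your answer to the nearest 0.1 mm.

PW ≈ 20.7 mm; rainfall ≈ 11.6 mm

Precipitable water is the column-integrated vapour mass per unit area: PW = (1/g) Σ q̄ Δp, with q in kg/kg and Δp in Pa (1 kg/m² of water = 1 mm).
Layer 1005–760 hPa: Δp = 245 hPa = 24500 Pa, q̄ = 0.00534 kg/kg → 0.00534 × 24500 / 9.8 = 13.35 mm
Layer 760–690 hPa: Δp = 70 hPa = 7000 Pa, q̄ = 0.00255 kg/kg → 0.00255 × 7000 / 9.8 = 1.82 mm
Layer 690–200 hPa: Δp = 490 hPa = 49000 Pa, q̄ = 0.00111 kg/kg → 0.00111 × 49000 / 9.8 = 5.55 mm
PW = 13.35 + 1.82 + 5.55 = 20.72 ≈ 20.7 mm.
Rainfall = ε × PW = 0.56 × 20.7 = 11.6 mm.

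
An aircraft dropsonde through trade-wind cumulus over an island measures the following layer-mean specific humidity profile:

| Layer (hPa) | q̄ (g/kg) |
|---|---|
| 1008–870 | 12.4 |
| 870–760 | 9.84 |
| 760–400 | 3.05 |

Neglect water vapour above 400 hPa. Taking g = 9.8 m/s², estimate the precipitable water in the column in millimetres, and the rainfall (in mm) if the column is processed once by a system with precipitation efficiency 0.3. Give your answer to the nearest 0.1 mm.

Precipitable water is the column-integrated vapour mass per unit area: PW = (1/g) Σ q̄ Δp, with q in kg/kg and Δp in Pa (1 kg/m² of water = 1 mm).
Layer 1008–870 hPa: Δp = 138 hPa = 13800 Pa, q̄ = 0.0124 kg/kg → 0.0124 × 13800 / 9.8 = 17.46 mm
Layer 870–760 hPa: Δp = 110 hPa = 11000 Pa, q̄ = 0.00984 kg/kg → 0.00984 × 11000 / 9.8 = 11.04 mm
Layer 760–400 hPa: Δp = 360 hPa = 36000 Pa, q̄ = 0.00305 kg/kg → 0.00305 × 36000 / 9.8 = 11.20 mm
PW = 17.46 + 11.04 + 11.20 = 39.70 ≈ 39.7 mm.
Rainfall = ε × PW = 0.3 × 39.7 = 11.9 mm.

PW ≈ 39.7 mm; rainfall ≈ 11.9 mm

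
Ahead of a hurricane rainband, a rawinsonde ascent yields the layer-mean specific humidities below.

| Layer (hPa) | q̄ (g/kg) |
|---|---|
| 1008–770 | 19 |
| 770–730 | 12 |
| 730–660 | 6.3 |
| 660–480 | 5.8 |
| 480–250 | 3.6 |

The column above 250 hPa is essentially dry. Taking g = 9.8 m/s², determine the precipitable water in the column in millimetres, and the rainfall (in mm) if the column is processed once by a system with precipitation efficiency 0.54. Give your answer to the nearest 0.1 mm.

Precipitable water is the column-integrated vapour mass per unit area: PW = (1/g) Σ q̄ Δp, with q in kg/kg and Δp in Pa (1 kg/m² of water = 1 mm).
Layer 1008–770 hPa: Δp = 238 hPa = 23800 Pa, q̄ = 0.019 kg/kg → 0.019 × 23800 / 9.8 = 46.14 mm
Layer 770–730 hPa: Δp = 40 hPa = 4000 Pa, q̄ = 0.012 kg/kg → 0.012 × 4000 / 9.8 = 4.90 mm
Layer 730–660 hPa: Δp = 70 hPa = 7000 Pa, q̄ = 0.0063 kg/kg → 0.0063 × 7000 / 9.8 = 4.50 mm
Layer 660–480 hPa: Δp = 180 hPa = 18000 Pa, q̄ = 0.0058 kg/kg → 0.0058 × 18000 / 9.8 = 10.65 mm
Layer 480–250 hPa: Δp = 230 hPa = 23000 Pa, q̄ = 0.0036 kg/kg → 0.0036 × 23000 / 9.8 = 8.45 mm
PW = 46.14 + 4.90 + 4.50 + 10.65 + 8.45 = 74.64 ≈ 74.6 mm.
Rainfall = ε × PW = 0.54 × 74.6 = 40.3 mm.

PW ≈ 74.6 mm; rainfall ≈ 40.3 mm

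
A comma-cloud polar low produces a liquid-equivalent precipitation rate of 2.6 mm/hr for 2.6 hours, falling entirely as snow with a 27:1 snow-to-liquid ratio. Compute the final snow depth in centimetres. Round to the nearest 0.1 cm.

snow depth ≈ 18.3 cm

Liquid-equivalent depth = 2.6 × 2.6 = 6.76 mm.
Snow depth = 6.76 mm × 27 = 182.52 mm = 18.3 cm.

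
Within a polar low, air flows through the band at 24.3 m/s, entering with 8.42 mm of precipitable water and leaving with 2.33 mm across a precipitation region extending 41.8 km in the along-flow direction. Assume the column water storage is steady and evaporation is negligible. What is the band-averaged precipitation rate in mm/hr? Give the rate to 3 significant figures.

Column moisture flux per unit crosswind length is F = V × PW.
Inflow: F_in = 24.3 × 8.42 = 204.606 mm·m/s
Outflow: F_out = 24.3 × 2.33 = 56.619 mm·m/s
Steady-state rate R = (F_in − F_out)/L = (204.606 − 56.619) / 41800 m = 3.540e-03 mm/s.
R = 3.540e-03 × 3600 = 12.7 mm/hr.

R ≈ 12.7 mm/hr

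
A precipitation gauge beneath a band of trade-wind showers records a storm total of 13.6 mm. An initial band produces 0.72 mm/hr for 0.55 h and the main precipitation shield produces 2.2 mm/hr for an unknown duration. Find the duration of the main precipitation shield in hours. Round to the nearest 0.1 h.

Known phases: 0.72 × 0.55 = 0.396 mm.
Remaining depth = 13.6 − 0.396 = 13.204 mm.
Duration = 13.204 / 2.2 = 6.0 h.

duration ≈ 6.0 h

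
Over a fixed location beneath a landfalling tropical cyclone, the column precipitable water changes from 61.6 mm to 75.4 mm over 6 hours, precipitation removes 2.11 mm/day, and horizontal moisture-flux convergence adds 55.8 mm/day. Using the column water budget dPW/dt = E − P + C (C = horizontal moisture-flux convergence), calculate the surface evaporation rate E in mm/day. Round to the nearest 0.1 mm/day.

dPW/dt = (75.4 − 61.6) mm / (6/24 day) = +55.200 mm/day.
E = dPW/dt + P − C = (+55.200) + 2.11 − (55.8) = 1.5 mm/day.

E ≈ 1.5 mm/day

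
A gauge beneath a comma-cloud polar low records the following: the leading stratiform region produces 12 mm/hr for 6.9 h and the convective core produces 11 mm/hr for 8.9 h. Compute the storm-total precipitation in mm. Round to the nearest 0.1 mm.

Total = Σ Rᵢ Δtᵢ = 12 × 6.9 + 11 × 8.9
      = 82.8 + 97.9 = 180.7 mm.

total ≈ 180.7 mm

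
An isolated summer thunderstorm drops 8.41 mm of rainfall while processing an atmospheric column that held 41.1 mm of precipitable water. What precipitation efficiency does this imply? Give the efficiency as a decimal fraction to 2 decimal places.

ε ≈ 0.20

ε = rainfall / PW = 8.41 / 41.1 = 0.20.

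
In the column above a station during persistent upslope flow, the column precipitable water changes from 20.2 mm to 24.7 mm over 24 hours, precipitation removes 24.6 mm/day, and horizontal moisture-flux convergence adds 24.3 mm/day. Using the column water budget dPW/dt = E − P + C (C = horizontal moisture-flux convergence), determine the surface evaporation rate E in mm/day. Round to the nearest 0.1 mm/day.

dPW/dt = (24.7 − 20.2) mm / (24/24 day) = +4.500 mm/day.
E = dPW/dt + P − C = (+4.500) + 24.6 − (24.3) = 4.8 mm/day.

E ≈ 4.8 mm/day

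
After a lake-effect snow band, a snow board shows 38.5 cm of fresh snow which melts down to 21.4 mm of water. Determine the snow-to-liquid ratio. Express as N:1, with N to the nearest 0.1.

ratio ≈ 18.0

Ratio = snow depth / SWE = 385 mm / 21.4 mm = 18.0, i.e. 18.0:1.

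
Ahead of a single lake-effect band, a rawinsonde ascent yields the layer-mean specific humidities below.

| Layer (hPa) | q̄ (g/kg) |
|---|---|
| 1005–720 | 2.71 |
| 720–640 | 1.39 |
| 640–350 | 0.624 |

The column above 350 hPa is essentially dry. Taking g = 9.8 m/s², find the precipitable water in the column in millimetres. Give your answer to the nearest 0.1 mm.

Precipitable water is the column-integrated vapour mass per unit area: PW = (1/g) Σ q̄ Δp, with q in kg/kg and Δp in Pa (1 kg/m² of water = 1 mm).
Layer 1005–720 hPa: Δp = 285 hPa = 28500 Pa, q̄ = 0.00271 kg/kg → 0.00271 × 28500 / 9.8 = 7.88 mm
Layer 720–640 hPa: Δp = 80 hPa = 8000 Pa, q̄ = 0.00139 kg/kg → 0.00139 × 8000 / 9.8 = 1.13 mm
Layer 640–350 hPa: Δp = 290 hPa = 29000 Pa, q̄ = 0.000624 kg/kg → 0.000624 × 29000 / 9.8 = 1.85 mm
PW = 7.88 + 1.13 + 1.85 = 10.86 ≈ 10.9 mm.

PW ≈ 10.9 mm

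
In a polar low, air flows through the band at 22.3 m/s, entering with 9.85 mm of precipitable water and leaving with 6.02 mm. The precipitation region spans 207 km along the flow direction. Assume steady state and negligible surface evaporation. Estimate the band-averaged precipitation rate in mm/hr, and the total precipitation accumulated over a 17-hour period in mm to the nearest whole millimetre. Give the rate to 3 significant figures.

Column moisture flux per unit crosswind length is F = V × PW.
Inflow: F_in = 22.3 × 9.85 = 219.655 mm·m/s
Outflow: F_out = 22.3 × 6.02 = 134.246 mm·m/s
Steady-state rate R = (F_in − F_out)/L = (219.655 − 134.246) / 207000 m = 4.126e-04 mm/s.
R = 4.126e-04 × 3600 = 1.49 mm/hr.
Over 17 h: total = 1.49 × 17 = 25.33 ≈ 25 mm.

R ≈ 1.49 mm/hr; total ≈ 25 mm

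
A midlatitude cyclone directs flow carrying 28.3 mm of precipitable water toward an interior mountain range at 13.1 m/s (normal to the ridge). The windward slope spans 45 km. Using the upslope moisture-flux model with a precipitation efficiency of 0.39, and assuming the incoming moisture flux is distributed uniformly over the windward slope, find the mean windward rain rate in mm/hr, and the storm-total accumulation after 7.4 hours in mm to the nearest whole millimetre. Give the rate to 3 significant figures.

Incoming column moisture flux per unit ridge length: F = V × PW = 13.1 × 28.3 = 370.73 mm·m/s.
Spread over the 45 km slope with efficiency ε = 0.39: R = ε·F/W = 0.39 × 370.73 / 45000 m = 3.213e-03 mm/s.
R = 3.213e-03 × 3600 = 11.6 mm/hr.
Over 7.4 h: total = 11.6 × 7.4 = 85.84 ≈ 86 mm.

R ≈ 11.6 mm/hr; total ≈ 86 mm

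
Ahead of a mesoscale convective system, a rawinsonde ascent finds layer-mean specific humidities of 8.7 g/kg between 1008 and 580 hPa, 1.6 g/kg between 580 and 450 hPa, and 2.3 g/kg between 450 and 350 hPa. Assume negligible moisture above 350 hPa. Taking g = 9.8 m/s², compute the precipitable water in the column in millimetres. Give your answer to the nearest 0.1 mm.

PW ≈ 42.5 mm

Precipitable water is the column-integrated vapour mass per unit area: PW = (1/g) Σ q̄ Δp, with q in kg/kg and Δp in Pa (1 kg/m² of water = 1 mm).
Layer 1008–580 hPa: Δp = 428 hPa = 42800 Pa, q̄ = 0.0087 kg/kg → 0.0087 × 42800 / 9.8 = 38.00 mm
Layer 580–450 hPa: Δp = 130 hPa = 13000 Pa, q̄ = 0.0016 kg/kg → 0.0016 × 13000 / 9.8 = 2.12 mm
Layer 450–350 hPa: Δp = 100 hPa = 10000 Pa, q̄ = 0.0023 kg/kg → 0.0023 × 10000 / 9.8 = 2.35 mm
PW = 38.00 + 2.12 + 2.35 = 42.47 ≈ 42.5 mm.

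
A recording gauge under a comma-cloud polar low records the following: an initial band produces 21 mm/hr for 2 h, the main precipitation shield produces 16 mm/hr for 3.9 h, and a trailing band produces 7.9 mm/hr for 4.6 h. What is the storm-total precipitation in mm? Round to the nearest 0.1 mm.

Total = Σ Rᵢ Δtᵢ = 21 × 2 + 16 × 3.9 + 7.9 × 4.6
      = 42 + 62.4 + 36.34 = 140.7 mm.

total ≈ 140.7 mm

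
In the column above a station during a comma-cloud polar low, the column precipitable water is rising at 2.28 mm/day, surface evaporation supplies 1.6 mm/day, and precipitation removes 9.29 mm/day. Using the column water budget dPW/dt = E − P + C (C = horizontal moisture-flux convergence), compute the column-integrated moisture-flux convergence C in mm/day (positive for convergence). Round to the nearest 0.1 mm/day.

C ≈ 10.0 mm/day

dPW/dt = +2.28 mm/day.
C = dPW/dt − E + P = (+2.28) − 1.6 + 9.29 = 10.0 mm/day.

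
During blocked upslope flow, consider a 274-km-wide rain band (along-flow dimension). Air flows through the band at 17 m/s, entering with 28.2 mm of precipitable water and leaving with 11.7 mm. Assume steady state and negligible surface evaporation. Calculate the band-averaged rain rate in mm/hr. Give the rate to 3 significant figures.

R ≈ 3.69 mm/hr

Column moisture flux per unit crosswind length is F = V × PW.
Inflow: F_in = 17 × 28.2 = 479.4 mm·m/s
Outflow: F_out = 17 × 11.7 = 198.9 mm·m/s
Steady-state rate R = (F_in − F_out)/L = (479.4 − 198.9) / 274000 m = 1.024e-03 mm/s.
R = 1.024e-03 × 3600 = 3.69 mm/hr.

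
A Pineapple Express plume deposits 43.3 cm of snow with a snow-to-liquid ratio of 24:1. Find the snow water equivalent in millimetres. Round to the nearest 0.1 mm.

SWE = snow depth / ratio = 43.3 cm / 24 = 1.804 cm = 18.0 mm.

SWE ≈ 18.0 mm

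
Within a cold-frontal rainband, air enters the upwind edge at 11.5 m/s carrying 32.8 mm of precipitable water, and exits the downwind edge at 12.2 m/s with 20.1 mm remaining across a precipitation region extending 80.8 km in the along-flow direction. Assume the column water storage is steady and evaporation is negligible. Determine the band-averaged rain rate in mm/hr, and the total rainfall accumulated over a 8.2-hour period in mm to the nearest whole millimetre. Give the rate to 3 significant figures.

Column moisture flux per unit crosswind length is F = V × PW.
Inflow: F_in = 11.5 × 32.8 = 377.2 mm·m/s
Outflow: F_out = 12.2 × 20.1 = 245.22 mm·m/s
Steady-state rate R = (F_in − F_out)/L = (377.2 − 245.22) / 80800 m = 1.633e-03 mm/s.
R = 1.633e-03 × 3600 = 5.88 mm/hr.
Over 8.2 h: total = 5.88 × 8.2 = 48.216 ≈ 48 mm.

R ≈ 5.88 mm/hr; total ≈ 48 mm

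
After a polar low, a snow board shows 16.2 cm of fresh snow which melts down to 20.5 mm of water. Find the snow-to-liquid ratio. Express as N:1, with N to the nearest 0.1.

ratio ≈ 7.9

Ratio = snow depth / SWE = 162 mm / 20.5 mm = 7.9, i.e. 7.9:1.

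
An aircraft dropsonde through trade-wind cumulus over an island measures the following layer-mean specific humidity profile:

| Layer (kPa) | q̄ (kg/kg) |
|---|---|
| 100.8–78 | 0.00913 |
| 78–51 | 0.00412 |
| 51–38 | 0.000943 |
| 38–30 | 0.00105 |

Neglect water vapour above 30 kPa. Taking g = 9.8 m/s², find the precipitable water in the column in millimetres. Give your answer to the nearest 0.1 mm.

Precipitable water is the column-integrated vapour mass per unit area: PW = (1/g) Σ q̄ Δp, with q in kg/kg and Δp in Pa (1 kg/m² of water = 1 mm).
Layer 100.8–78 kPa: Δp = 228 hPa = 22800 Pa, q̄ = 0.00913 kg/kg → 0.00913 × 22800 / 9.8 = 21.24 mm
Layer 78–51 kPa: Δp = 270 hPa = 27000 Pa, q̄ = 0.00412 kg/kg → 0.00412 × 27000 / 9.8 = 11.35 mm
Layer 51–38 kPa: Δp = 130 hPa = 13000 Pa, q̄ = 0.000943 kg/kg → 0.000943 × 13000 / 9.8 = 1.25 mm
Layer 38–30 kPa: Δp = 80 hPa = 8000 Pa, q̄ = 0.00105 kg/kg → 0.00105 × 8000 / 9.8 = 0.86 mm
PW = 21.24 + 11.35 + 1.25 + 0.86 = 34.70 ≈ 34.7 mm.

PW ≈ 34.7 mm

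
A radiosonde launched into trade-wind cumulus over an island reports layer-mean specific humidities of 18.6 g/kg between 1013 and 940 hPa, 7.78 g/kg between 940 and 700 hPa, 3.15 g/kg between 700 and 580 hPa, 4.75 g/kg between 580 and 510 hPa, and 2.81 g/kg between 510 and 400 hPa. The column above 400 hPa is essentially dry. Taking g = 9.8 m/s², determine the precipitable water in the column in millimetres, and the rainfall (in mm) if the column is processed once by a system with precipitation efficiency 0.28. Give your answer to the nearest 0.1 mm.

PW ≈ 43.3 mm; rainfall ≈ 12.1 mm

Precipitable water is the column-integrated vapour mass per unit area: PW = (1/g) Σ q̄ Δp, with q in kg/kg and Δp in Pa (1 kg/m² of water = 1 mm).
Layer 1013–940 hPa: Δp = 73 hPa = 7300 Pa, q̄ = 0.0186 kg/kg → 0.0186 × 7300 / 9.8 = 13.86 mm
Layer 940–700 hPa: Δp = 240 hPa = 24000 Pa, q̄ = 0.00778 kg/kg → 0.00778 × 24000 / 9.8 = 19.05 mm
Layer 700–580 hPa: Δp = 120 hPa = 12000 Pa, q̄ = 0.00315 kg/kg → 0.00315 × 12000 / 9.8 = 3.86 mm
Layer 580–510 hPa: Δp = 70 hPa = 7000 Pa, q̄ = 0.00475 kg/kg → 0.00475 × 7000 / 9.8 = 3.39 mm
Layer 510–400 hPa: Δp = 110 hPa = 11000 Pa, q̄ = 0.00281 kg/kg → 0.00281 × 11000 / 9.8 = 3.15 mm
PW = 13.86 + 19.05 + 3.86 + 3.39 + 3.15 = 43.31 ≈ 43.3 mm.
Rainfall = ε × PW = 0.28 × 43.3 = 12.1 mm.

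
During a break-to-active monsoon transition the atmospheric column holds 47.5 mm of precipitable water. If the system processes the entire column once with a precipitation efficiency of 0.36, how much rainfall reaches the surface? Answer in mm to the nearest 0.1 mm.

rainfall ≈ 17.1 mm

Rainfall = ε × PW = 0.36 × 47.5 = 17.1 mm.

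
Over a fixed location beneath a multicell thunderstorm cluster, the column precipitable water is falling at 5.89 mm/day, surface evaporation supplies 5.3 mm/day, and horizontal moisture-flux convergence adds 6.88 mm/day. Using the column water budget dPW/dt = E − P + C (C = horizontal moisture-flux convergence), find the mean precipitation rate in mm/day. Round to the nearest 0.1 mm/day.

P ≈ 18.1 mm/day

dPW/dt = -5.89 mm/day.
P = E + C − dPW/dt = 5.3 + (6.88) − (-5.89) = 18.1 mm/day.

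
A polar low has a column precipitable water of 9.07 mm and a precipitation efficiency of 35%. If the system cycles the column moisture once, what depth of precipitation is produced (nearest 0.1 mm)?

Precipitation = ε × PW = 0.35 × 9.07 = 3.2 mm.

precipitation ≈ 3.2 mm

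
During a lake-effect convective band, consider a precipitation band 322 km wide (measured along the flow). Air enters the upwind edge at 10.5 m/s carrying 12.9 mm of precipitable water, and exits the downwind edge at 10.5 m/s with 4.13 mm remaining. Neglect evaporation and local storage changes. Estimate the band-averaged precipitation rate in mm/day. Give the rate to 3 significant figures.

Column moisture flux per unit crosswind length is F = V × PW.
Inflow: F_in = 10.5 × 12.9 = 135.45 mm·m/s
Outflow: F_out = 10.5 × 4.13 = 43.365 mm·m/s
Steady-state rate R = (F_in − F_out)/L = (135.45 − 43.365) / 322000 m = 2.860e-04 mm/s.
R = 2.860e-04 × 3600 × 24 = 24.7 mm/day.

R ≈ 24.7 mm/day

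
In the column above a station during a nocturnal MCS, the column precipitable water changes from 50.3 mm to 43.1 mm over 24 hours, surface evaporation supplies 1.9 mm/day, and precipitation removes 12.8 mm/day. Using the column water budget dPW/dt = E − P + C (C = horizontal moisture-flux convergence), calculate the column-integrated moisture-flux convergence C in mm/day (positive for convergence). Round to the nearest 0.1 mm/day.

dPW/dt = (43.1 − 50.3) mm / (24/24 day) = -7.200 mm/day.
C = dPW/dt − E + P = (-7.200) − 1.9 + 12.8 = 3.7 mm/day.

C ≈ 3.7 mm/day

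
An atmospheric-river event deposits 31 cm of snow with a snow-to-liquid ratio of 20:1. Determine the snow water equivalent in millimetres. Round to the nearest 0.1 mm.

SWE ≈ 15.5 mm

SWE = snow depth / ratio = 31 cm / 20 = 1.550 cm = 15.5 mm.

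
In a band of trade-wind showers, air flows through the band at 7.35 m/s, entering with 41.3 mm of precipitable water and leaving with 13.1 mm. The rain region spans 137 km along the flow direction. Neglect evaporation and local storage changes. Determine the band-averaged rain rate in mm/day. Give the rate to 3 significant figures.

R ≈ 131 mm/day

Column moisture flux per unit crosswind length is F = V × PW.
Inflow: F_in = 7.35 × 41.3 = 303.555 mm·m/s
Outflow: F_out = 7.35 × 13.1 = 96.285 mm·m/s
Steady-state rate R = (F_in − F_out)/L = (303.555 − 96.285) / 137000 m = 1.513e-03 mm/s.
R = 1.513e-03 × 3600 × 24 = 131 mm/day.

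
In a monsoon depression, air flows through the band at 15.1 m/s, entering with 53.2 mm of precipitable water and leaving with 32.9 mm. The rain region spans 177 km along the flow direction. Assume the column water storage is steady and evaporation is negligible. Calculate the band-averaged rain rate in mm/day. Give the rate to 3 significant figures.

R ≈ 150 mm/day

Column moisture flux per unit crosswind length is F = V × PW.
Inflow: F_in = 15.1 × 53.2 = 803.32 mm·m/s
Outflow: F_out = 15.1 × 32.9 = 496.79 mm·m/s
Steady-state rate R = (F_in − F_out)/L = (803.32 − 496.79) / 177000 m = 1.732e-03 mm/s.
R = 1.732e-03 × 3600 × 24 = 150 mm/day.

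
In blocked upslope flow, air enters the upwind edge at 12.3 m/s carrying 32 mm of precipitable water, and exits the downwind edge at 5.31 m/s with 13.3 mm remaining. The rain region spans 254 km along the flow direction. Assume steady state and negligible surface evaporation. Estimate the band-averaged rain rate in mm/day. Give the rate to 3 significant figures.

Column moisture flux per unit crosswind length is F = V × PW.
Inflow: F_in = 12.3 × 32 = 393.6 mm·m/s
Outflow: F_out = 5.31 × 13.3 = 70.623 mm·m/s
Steady-state rate R = (F_in − F_out)/L = (393.6 − 70.623) / 254000 m = 1.272e-03 mm/s.
R = 1.272e-03 × 3600 × 24 = 110 mm/day.

R ≈ 110 mm/day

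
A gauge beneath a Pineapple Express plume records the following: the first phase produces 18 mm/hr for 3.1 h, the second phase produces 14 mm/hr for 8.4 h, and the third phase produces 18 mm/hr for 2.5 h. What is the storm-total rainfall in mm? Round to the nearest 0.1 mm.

total ≈ 218.4 mm

Total = Σ Rᵢ Δtᵢ = 18 × 3.1 + 14 × 8.4 + 18 × 2.5
      = 55.8 + 117.6 + 45 = 218.4 mm.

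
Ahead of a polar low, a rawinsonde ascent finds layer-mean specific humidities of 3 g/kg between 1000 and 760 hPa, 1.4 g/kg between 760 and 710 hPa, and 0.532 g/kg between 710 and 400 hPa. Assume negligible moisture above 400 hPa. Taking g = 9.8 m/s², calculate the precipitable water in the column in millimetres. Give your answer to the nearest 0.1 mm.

Precipitable water is the column-integrated vapour mass per unit area: PW = (1/g) Σ q̄ Δp, with q in kg/kg and Δp in Pa (1 kg/m² of water = 1 mm).
Layer 1000–760 hPa: Δp = 240 hPa = 24000 Pa, q̄ = 0.003 kg/kg → 0.003 × 24000 / 9.8 = 7.35 mm
Layer 760–710 hPa: Δp = 50 hPa = 5000 Pa, q̄ = 0.0014 kg/kg → 0.0014 × 5000 / 9.8 = 0.71 mm
Layer 710–400 hPa: Δp = 310 hPa = 31000 Pa, q̄ = 0.000532 kg/kg → 0.000532 × 31000 / 9.8 = 1.68 mm
PW = 7.35 + 0.71 + 1.68 = 9.74 ≈ 9.7 mm.

PW ≈ 9.7 mm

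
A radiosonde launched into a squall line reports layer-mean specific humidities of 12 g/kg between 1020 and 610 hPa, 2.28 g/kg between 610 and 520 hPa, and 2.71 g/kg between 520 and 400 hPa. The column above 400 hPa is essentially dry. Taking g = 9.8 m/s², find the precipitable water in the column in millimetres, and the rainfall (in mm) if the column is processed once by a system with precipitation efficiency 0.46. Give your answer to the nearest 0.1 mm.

PW ≈ 55.6 mm; rainfall ≈ 25.6 mm

Precipitable water is the column-integrated vapour mass per unit area: PW = (1/g) Σ q̄ Δp, with q in kg/kg and Δp in Pa (1 kg/m² of water = 1 mm).
Layer 1020–610 hPa: Δp = 410 hPa = 41000 Pa, q̄ = 0.012 kg/kg → 0.012 × 41000 / 9.8 = 50.20 mm
Layer 610–520 hPa: Δp = 90 hPa = 9000 Pa, q̄ = 0.00228 kg/kg → 0.00228 × 9000 / 9.8 = 2.09 mm
Layer 520–400 hPa: Δp = 120 hPa = 12000 Pa, q̄ = 0.00271 kg/kg → 0.00271 × 12000 / 9.8 = 3.32 mm
PW = 50.20 + 2.09 + 3.32 = 55.61 ≈ 55.6 mm.
Rainfall = ε × PW = 0.46 × 55.6 = 25.6 mm.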